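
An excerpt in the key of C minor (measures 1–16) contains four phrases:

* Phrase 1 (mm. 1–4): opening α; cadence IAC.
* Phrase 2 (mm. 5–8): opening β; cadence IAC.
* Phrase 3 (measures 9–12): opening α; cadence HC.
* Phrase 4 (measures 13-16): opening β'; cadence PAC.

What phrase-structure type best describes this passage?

parallel double period

Four phrases in two halves: the first half (measures 1–8) ends with an imperfect authentic cadence, the second (bars 9–16) with a perfect authentic cadence — a large antecedent–consequent pair, i.e. a double period.
Phrase 3 begins with the same material as phrase 1, making it parallel.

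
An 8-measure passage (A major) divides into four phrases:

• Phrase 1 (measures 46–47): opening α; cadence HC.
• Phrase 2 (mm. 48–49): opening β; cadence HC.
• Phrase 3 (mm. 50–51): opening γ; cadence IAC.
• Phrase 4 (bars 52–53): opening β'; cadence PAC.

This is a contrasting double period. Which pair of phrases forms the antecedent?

phrases 1 and 2

In a double period the first pair of phrases (ending half cadence) is the large antecedent and the second pair (ending perfect authentic cadence) is the large consequent; the antecedent is phrases 1 and 2.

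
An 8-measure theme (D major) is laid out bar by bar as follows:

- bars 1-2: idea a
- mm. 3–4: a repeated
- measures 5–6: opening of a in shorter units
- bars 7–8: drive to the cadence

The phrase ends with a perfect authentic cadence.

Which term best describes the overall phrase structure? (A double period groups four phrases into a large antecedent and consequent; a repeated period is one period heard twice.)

Basic idea (mm. 1–2) + its repetition (mm. 3–4) form the presentation; fragmentation and cadence (measures 5-8) form the continuation — the 8-bar whole is a sentence.

sentence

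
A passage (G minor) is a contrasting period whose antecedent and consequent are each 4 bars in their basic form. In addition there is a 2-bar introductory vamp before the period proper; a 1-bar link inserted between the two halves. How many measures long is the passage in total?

11 measures

Basic contrasting period: 4 + 4 = 8 bars.
8 (basic form) + 2 (introduction) + 1 (link) = 11.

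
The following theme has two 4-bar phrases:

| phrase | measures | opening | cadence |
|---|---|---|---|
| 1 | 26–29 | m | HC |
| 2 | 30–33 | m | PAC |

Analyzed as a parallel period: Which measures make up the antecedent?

The antecedent is the phrase ending with the weaker cadence (half cadence, phrase 1) and the consequent the one ending more conclusively (perfect authentic cadence, phrase 2); the antecedent is mm. 26–29.

measures 26–29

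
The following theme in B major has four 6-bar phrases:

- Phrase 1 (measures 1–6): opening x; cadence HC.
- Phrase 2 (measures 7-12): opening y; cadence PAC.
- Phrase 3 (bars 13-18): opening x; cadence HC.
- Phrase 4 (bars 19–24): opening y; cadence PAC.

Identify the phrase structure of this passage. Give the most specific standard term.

repeated period

The cadence pattern HC–PAC–HC–PAC is weak–strong twice, and phrases 3–4 restate phrases 1–2: a period heard twice, not a double period (which would end weakly at phrase 2).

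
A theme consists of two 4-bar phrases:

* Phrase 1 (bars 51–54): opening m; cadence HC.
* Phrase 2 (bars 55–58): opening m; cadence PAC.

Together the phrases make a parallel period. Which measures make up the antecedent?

measures 51–54

The phrase ending with the weaker cadence (half cadence) is the antecedent; the one ending more conclusively (perfect authentic cadence) is the consequent. The antecedent is measures 51–54.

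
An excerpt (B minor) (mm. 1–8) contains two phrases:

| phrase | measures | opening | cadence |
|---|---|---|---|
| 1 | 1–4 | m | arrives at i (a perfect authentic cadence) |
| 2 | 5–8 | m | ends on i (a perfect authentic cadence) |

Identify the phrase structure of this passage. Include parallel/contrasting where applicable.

Both phrases have the same opening (m) and the same cadence (perfect authentic cadence): the second is a restatement, not a consequent, so this is a repeated phrase rather than a period.

repeated phrase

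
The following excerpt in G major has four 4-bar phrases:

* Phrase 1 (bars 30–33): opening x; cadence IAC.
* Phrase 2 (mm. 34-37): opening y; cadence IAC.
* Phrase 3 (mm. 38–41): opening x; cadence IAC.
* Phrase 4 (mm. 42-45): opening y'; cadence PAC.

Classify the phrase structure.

Four phrases in two halves: the first half (bars 30–37) ends with an imperfect authentic cadence, the second (measures 38–45) with a perfect authentic cadence — a large antecedent–consequent pair, i.e. a double period.
Phrase 3 begins with the same material as phrase 1, making it parallel.

parallel double period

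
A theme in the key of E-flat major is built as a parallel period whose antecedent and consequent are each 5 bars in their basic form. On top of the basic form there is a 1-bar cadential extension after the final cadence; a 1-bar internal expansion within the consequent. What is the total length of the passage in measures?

Basic parallel period: 5 + 5 = 10 bars.
10 (basic form) + 1 (cadential extension) + 1 (internal expansion) = 12.

12 measures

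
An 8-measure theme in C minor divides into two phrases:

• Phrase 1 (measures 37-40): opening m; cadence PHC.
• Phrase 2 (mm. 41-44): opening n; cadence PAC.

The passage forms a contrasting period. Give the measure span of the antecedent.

measures 37–40

The antecedent is the phrase ending with the weaker cadence (Phrygian half cadence, phrase 1) and the consequent the one ending more conclusively (perfect authentic cadence, phrase 2); the antecedent is mm. 37–40.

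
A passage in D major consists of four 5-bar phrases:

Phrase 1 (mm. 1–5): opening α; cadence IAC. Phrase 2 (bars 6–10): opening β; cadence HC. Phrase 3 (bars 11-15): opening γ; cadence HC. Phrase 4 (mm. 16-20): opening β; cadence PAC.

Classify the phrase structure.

contrasting double period

Four phrases in two halves: the first half (measures 1–10) ends with a half cadence, the second (measures 11–20) with a perfect authentic cadence — a large antecedent–consequent pair, i.e. a double period.
Phrase 3 begins with different material from phrase 1, making it contrasting.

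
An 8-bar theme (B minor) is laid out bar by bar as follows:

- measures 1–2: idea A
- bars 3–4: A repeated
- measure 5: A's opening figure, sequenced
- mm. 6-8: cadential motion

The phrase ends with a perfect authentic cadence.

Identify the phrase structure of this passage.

sentence

Basic idea (mm. 1-2) + its repetition (mm. 3-4) form the presentation; fragmentation and cadence (mm. 5–8) form the continuation — the 8-bar whole is a sentence.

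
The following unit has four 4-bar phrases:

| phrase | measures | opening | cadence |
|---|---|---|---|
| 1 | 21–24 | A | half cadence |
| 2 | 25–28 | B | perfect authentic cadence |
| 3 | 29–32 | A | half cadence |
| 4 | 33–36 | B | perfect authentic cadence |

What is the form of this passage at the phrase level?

The cadence pattern HC–PAC–HC–PAC is weak–strong twice, and phrases 3–4 restate phrases 1–2: a period heard twice, not a double period (which would end weakly at phrase 2).

repeated period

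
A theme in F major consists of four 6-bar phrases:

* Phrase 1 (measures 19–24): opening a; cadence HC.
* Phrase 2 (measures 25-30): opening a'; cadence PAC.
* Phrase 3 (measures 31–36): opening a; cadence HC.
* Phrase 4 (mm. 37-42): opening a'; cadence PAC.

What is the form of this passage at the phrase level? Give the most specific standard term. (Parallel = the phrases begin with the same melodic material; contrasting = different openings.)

The cadence pattern HC–PAC–HC–PAC is weak–strong twice, and phrases 3–4 restate phrases 1–2: a period heard twice, not a double period (which would end weakly at phrase 2).

repeated period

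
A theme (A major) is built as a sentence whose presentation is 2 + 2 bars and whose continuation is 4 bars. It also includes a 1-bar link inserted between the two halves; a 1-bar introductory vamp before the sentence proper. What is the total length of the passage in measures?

Basic sentence: 2 + 2 + 4 = 8 bars.
8 (basic form) + 1 (link) + 1 (introduction) = 10.

10 measures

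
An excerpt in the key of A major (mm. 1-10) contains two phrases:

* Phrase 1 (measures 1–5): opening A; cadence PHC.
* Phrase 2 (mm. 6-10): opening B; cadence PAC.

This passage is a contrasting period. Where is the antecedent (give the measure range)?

measures 1–5

The antecedent is the phrase ending with the weaker cadence (Phrygian half cadence, phrase 1) and the consequent the one ending more conclusively (perfect authentic cadence, phrase 2); the antecedent is measures 1–5.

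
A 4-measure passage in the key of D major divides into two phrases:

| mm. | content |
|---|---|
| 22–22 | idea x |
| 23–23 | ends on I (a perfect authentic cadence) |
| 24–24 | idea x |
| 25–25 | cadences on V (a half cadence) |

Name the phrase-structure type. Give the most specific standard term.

The second phrase closes with a half cadence, which is not stronger than the first phrase's perfect authentic cadence; without a weak→strong cadential pair there is no antecedent–consequent relationship, so this is a phrase group rather than a period.

phrase group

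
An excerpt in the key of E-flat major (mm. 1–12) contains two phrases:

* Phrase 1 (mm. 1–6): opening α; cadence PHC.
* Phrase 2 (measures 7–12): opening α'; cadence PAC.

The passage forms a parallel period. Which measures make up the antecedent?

measures 1–6

The phrase ending with the weaker cadence (Phrygian half cadence) is the antecedent; the one ending more conclusively (perfect authentic cadence) is the consequent. The antecedent is measures 1–6.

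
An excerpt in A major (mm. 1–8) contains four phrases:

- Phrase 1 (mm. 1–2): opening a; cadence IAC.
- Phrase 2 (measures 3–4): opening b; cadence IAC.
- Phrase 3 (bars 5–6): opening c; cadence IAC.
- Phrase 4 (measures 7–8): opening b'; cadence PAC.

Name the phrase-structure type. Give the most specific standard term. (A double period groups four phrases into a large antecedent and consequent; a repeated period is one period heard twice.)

Four phrases in two halves: the first half (mm. 1-4) ends with an imperfect authentic cadence, the second (measures 5–8) with a perfect authentic cadence — a large antecedent–consequent pair, i.e. a double period.
Phrase 3 begins with different material from phrase 1, making it contrasting.

contrasting double period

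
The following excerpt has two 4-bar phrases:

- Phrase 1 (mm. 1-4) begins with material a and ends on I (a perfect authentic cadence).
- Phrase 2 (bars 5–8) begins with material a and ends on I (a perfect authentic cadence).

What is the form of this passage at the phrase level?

Both phrases have the same opening (a) and the same cadence (perfect authentic cadence): the second is a restatement, not a consequent, so this is a repeated phrase rather than a period.

repeated phrase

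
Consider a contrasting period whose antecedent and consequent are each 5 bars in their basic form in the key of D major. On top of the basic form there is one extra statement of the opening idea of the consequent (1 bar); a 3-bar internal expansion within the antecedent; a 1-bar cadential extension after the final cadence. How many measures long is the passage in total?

Basic contrasting period: 5 + 5 = 10 bars.
10 (basic form) + 1 (extra statement) + 3 (internal expansion) + 1 (cadential extension) = 15.

15 measures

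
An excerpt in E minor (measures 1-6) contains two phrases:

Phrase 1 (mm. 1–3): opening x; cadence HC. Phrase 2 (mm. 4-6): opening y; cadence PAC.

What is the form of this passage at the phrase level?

Phrase 1 ends with a half cadence (weaker) and phrase 2 with a perfect authentic cadence (stronger): antecedent + consequent = a period.
The two phrases open with different material (x / y), so the period is contrasting.

contrasting period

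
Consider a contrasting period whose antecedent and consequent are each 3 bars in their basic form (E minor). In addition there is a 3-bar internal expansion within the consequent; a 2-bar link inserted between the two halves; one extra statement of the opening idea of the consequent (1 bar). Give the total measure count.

Basic contrasting period: 3 + 3 = 6 bars.
6 (basic form) + 3 (internal expansion) + 2 (link) + 1 (extra statement) = 12.

12 measures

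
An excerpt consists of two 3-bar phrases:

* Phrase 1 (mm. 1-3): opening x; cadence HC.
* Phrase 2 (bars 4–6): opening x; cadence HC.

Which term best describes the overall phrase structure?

Both phrases have the same opening (x) and the same cadence (half cadence): the second is a restatement, not a consequent, so this is a repeated phrase rather than a period.

repeated phrase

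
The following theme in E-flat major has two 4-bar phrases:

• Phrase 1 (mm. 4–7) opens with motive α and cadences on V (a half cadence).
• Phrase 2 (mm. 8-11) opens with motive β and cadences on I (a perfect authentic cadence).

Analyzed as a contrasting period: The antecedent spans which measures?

measures 4–7

The antecedent is the phrase ending with the weaker cadence (half cadence, phrase 1) and the consequent the one ending more conclusively (perfect authentic cadence, phrase 2); the antecedent is mm. 4-7.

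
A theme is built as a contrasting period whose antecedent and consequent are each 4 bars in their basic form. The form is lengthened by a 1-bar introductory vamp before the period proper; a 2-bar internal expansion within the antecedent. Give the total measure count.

Basic contrasting period: 4 + 4 = 8 bars.
8 (basic form) + 1 (introduction) + 2 (internal expansion) = 11.

11 measures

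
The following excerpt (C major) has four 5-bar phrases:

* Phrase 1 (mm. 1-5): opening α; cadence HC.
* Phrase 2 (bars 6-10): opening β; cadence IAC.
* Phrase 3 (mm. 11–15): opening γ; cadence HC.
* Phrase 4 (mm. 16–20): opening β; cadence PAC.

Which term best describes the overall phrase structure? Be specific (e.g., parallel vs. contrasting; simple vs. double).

contrasting double period

Four phrases in two halves: the first half (measures 1–10) ends with an imperfect authentic cadence, the second (mm. 11–20) with a perfect authentic cadence — a large antecedent–consequent pair, i.e. a double period.
Phrase 3 begins with different material from phrase 1, making it contrasting.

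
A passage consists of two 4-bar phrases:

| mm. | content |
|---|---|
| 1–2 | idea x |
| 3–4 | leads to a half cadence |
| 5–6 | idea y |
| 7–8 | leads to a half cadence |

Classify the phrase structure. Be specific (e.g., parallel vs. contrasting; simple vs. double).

The second phrase closes with a half cadence, which is not stronger than the first phrase's half cadence; without a weak→strong cadential pair there is no antecedent–consequent relationship, so this is a phrase group rather than a period.

phrase group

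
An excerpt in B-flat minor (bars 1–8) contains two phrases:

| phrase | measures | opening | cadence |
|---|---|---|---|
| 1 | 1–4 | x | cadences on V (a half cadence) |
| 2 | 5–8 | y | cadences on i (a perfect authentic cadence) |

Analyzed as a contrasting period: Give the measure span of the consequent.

measures 5–8

The antecedent is the phrase ending with the weaker cadence (half cadence, phrase 1) and the consequent the one ending more conclusively (perfect authentic cadence, phrase 2); the consequent is mm. 5-8.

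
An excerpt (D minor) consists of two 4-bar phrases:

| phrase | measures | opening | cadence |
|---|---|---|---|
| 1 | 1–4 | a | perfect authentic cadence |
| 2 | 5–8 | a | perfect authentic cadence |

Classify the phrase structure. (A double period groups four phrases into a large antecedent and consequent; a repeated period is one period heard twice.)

repeated phrase

Both phrases have the same opening (a) and the same cadence (perfect authentic cadence): the second is a restatement, not a consequent, so this is a repeated phrase rather than a period.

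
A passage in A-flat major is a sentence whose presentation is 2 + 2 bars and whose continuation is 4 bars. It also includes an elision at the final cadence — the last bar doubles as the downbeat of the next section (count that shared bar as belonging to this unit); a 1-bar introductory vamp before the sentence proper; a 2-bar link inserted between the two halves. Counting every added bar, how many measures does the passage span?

Basic sentence: 2 + 2 + 4 = 8 bars.
8 (basic form) + 1 (introduction) + 2 (link) = 11.
The elision shares a bar with the next section but does not change this unit's count.

11 measures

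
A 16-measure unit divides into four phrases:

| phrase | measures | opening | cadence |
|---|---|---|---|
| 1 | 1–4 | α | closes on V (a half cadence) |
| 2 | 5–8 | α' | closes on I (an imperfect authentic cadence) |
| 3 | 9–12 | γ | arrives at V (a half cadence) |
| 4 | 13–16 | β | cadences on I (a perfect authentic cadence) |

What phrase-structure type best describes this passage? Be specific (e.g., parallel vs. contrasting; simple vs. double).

Four phrases in two halves: the first half (mm. 1–8) ends with an imperfect authentic cadence, the second (measures 9–16) with a perfect authentic cadence — a large antecedent–consequent pair, i.e. a double period.
Phrase 3 begins with different material from phrase 1, making it contrasting.

contrasting double period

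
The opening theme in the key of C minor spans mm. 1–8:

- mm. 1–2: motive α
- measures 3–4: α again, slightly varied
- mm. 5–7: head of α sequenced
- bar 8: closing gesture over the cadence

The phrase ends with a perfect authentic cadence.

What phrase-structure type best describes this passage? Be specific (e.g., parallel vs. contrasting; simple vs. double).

sentence

Basic idea (measures 1–2) + its repetition (bars 3–4) form the presentation; fragmentation and cadence (mm. 5–8) form the continuation — the 8-bar whole is a sentence.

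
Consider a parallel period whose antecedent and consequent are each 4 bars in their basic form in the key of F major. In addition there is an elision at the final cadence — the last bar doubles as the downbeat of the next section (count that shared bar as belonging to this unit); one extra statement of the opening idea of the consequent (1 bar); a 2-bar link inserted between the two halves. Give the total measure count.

Basic parallel period: 4 + 4 = 8 bars.
8 (basic form) + 1 (extra statement) + 2 (link) = 11.
The elision shares a bar with the next section but does not change this unit's count.

11 measures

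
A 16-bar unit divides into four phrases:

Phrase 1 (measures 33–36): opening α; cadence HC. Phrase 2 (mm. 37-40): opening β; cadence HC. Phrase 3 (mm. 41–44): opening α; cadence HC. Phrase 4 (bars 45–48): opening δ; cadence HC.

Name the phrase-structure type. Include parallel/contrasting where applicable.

Phrase 4 ends with a half cadence, no stronger than phrase 2's half cadence, so the four phrases do not form a double period; nor do phrases 3–4 duplicate 1–2, so it is not a repeated period. With no phrase reaching a conclusive cadence, the passage is a phrase group.

phrase group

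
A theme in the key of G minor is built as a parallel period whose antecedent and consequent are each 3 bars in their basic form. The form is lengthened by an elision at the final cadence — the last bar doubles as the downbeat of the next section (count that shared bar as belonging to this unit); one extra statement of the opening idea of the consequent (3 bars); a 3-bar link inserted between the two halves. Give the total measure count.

12 measures

Basic parallel period: 3 + 3 = 6 bars.
6 (basic form) + 3 (extra statement) + 3 (link) = 12.
The elision shares a bar with the next section but does not change this unit's count.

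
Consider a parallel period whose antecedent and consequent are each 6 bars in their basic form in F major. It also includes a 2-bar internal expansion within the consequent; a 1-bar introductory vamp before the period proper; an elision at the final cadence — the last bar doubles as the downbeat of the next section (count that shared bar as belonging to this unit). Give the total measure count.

Basic parallel period: 6 + 6 = 12 bars.
12 (basic form) + 2 (internal expansion) + 1 (introduction) = 15.
The elision shares a bar with the next section but does not change this unit's count.

15 measures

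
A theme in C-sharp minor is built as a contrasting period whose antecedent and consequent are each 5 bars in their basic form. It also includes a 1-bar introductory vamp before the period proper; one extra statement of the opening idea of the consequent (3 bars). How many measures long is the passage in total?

14 measures

Basic contrasting period: 5 + 5 = 10 bars.
10 (basic form) + 1 (introduction) + 3 (extra statement) = 14.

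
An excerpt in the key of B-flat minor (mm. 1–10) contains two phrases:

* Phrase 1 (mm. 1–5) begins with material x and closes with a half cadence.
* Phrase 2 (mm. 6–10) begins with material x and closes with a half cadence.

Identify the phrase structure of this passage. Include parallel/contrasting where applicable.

Both phrases have the same opening (x) and the same cadence (half cadence): the second is a restatement, not a consequent, so this is a repeated phrase rather than a period.

repeated phrase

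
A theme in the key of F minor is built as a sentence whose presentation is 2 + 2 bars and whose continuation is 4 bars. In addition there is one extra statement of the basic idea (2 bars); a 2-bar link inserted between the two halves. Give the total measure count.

12 measures

Basic sentence: 2 + 2 + 4 = 8 bars.
8 (basic form) + 2 (extra statement) + 2 (link) = 12.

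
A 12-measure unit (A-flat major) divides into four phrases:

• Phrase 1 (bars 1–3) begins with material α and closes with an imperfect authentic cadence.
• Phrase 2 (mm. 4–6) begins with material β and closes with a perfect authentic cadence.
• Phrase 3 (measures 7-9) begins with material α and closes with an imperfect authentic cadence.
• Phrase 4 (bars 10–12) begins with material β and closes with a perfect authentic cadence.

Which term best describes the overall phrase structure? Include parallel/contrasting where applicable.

repeated period

The cadence pattern IAC–PAC–IAC–PAC is weak–strong twice, and phrases 3–4 restate phrases 1–2: a period heard twice, not a double period (which would end weakly at phrase 2).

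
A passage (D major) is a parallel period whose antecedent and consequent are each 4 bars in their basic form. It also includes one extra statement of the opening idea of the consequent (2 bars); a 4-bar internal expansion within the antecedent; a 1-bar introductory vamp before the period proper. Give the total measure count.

15 measures

Basic parallel period: 4 + 4 = 8 bars.
8 (basic form) + 2 (extra statement) + 4 (internal expansion) + 1 (introduction) = 15.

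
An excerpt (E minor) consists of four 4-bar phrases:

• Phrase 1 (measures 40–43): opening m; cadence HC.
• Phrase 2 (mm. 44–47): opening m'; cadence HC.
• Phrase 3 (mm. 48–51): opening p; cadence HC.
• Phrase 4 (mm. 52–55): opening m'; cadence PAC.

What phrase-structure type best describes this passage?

contrasting double period

Four phrases in two halves: the first half (measures 40–47) ends with a half cadence, the second (bars 48–55) with a perfect authentic cadence — a large antecedent–consequent pair, i.e. a double period.
Phrase 3 begins with different material from phrase 1, making it contrasting.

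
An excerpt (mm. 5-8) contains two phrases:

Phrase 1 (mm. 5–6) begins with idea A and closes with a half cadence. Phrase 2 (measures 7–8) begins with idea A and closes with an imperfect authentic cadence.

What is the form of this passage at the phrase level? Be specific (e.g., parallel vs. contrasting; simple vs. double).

parallel period

Phrase 1 ends with a half cadence (weaker) and phrase 2 with an imperfect authentic cadence (stronger): antecedent + consequent = a period.
The two phrases open with the same material (A / A), so the period is parallel.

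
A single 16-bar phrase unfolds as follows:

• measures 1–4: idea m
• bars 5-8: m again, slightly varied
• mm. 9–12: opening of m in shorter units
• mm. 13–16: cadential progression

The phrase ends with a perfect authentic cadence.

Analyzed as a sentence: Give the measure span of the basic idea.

The presentation of a sentence is the basic idea (mm. 1–4) plus its repetition (mm. 5–8); the basic idea is therefore bars 1–4.

measures 1–4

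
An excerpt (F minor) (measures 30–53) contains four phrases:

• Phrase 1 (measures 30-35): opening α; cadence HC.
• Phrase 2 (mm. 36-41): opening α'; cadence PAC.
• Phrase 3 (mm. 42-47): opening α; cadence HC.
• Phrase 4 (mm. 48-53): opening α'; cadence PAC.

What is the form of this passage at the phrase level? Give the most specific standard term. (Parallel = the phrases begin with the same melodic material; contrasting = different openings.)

repeated period

The cadence pattern HC–PAC–HC–PAC is weak–strong twice, and phrases 3–4 restate phrases 1–2: a period heard twice, not a double period (which would end weakly at phrase 2).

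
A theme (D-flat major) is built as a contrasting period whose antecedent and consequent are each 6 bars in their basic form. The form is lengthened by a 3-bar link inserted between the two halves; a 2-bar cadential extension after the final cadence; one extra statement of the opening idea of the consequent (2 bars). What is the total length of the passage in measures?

19 measures

Basic contrasting period: 6 + 6 = 12 bars.
12 (basic form) + 3 (link) + 2 (cadential extension) + 2 (extra statement) = 19.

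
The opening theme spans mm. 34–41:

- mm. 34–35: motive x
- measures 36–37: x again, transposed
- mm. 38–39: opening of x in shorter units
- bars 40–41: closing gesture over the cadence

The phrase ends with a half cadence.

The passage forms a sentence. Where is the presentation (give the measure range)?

measures 34–37

The presentation of a sentence is the basic idea (mm. 34-35) plus its repetition (mm. 36–37); the presentation is therefore mm. 34–37.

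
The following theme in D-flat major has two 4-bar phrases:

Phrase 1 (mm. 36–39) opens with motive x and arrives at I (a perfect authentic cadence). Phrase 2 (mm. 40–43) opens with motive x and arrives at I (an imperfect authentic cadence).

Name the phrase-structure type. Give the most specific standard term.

phrase group

The second phrase closes with an imperfect authentic cadence, which is not stronger than the first phrase's perfect authentic cadence; without a weak→strong cadential pair there is no antecedent–consequent relationship, so this is a phrase group rather than a period.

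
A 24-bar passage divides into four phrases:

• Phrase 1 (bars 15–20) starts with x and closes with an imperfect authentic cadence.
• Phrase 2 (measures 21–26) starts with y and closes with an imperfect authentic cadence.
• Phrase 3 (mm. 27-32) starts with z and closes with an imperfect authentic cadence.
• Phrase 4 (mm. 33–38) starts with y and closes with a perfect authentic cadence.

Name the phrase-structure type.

Four phrases in two halves: the first half (mm. 15–26) ends with an imperfect authentic cadence, the second (mm. 27–38) with a perfect authentic cadence — a large antecedent–consequent pair, i.e. a double period.
Phrase 3 begins with different material from phrase 1, making it contrasting.

contrasting double period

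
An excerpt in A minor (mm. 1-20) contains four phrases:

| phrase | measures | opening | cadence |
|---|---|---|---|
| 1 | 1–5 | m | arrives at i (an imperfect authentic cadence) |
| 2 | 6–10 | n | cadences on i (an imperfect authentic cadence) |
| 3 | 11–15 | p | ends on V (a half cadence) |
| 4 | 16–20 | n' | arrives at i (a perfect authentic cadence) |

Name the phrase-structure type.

contrasting double period

Four phrases in two halves: the first half (mm. 1-10) ends with an imperfect authentic cadence, the second (mm. 11–20) with a perfect authentic cadence — a large antecedent–consequent pair, i.e. a double period.
Phrase 3 begins with different material from phrase 1, making it contrasting.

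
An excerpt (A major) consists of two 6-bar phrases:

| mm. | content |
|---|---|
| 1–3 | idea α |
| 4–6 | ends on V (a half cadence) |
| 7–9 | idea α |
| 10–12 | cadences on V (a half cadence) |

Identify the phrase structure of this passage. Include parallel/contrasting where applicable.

repeated phrase

Both phrases have the same opening (α) and the same cadence (half cadence): the second is a restatement, not a consequent, so this is a repeated phrase rather than a period.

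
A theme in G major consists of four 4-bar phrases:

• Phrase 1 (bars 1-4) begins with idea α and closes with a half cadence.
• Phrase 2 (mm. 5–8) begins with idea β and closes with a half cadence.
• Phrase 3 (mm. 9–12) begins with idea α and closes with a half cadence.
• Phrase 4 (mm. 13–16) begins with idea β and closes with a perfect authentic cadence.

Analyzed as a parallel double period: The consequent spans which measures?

In a double period the four phrases pair into a large antecedent (phrases 1–2, ending half cadence) and a large consequent (phrases 3–4, ending perfect authentic cadence). The consequent spans mm. 9–16.

measures 9–16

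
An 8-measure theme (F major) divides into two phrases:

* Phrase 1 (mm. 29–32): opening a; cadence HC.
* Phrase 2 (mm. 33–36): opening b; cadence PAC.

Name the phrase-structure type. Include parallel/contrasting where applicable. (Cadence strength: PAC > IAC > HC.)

contrasting period

Phrase 1 ends with a half cadence (weaker) and phrase 2 with a perfect authentic cadence (stronger): antecedent + consequent = a period.
The two phrases open with different material (a / b), so the period is contrasting.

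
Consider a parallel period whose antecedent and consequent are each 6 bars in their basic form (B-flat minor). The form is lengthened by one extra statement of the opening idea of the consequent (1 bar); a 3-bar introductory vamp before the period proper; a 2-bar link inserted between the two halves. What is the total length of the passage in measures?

Basic parallel period: 6 + 6 = 12 bars.
12 (basic form) + 1 (extra statement) + 3 (introduction) + 2 (link) = 18.

18 measures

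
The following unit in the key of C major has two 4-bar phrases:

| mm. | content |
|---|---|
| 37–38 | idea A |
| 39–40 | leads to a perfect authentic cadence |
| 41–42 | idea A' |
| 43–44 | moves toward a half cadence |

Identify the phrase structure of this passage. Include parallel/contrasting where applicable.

phrase group

The second phrase closes with a half cadence, which is not stronger than the first phrase's perfect authentic cadence; without a weak→strong cadential pair there is no antecedent–consequent relationship, so this is a phrase group rather than a period.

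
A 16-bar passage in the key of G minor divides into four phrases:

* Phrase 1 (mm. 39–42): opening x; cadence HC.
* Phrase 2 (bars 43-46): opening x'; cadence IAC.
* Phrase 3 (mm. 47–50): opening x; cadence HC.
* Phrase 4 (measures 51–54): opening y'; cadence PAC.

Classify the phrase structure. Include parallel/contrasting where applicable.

Four phrases in two halves: the first half (measures 39–46) ends with an imperfect authentic cadence, the second (bars 47–54) with a perfect authentic cadence — a large antecedent–consequent pair, i.e. a double period.
Phrase 3 begins with the same material as phrase 1, making it parallel.

parallel double period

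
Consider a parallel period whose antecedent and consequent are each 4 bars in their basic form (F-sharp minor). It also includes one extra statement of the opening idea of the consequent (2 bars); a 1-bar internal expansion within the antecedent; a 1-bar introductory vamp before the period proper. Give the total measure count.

Basic parallel period: 4 + 4 = 8 bars.
8 (basic form) + 2 (extra statement) + 1 (internal expansion) + 1 (introduction) = 12.

12 measures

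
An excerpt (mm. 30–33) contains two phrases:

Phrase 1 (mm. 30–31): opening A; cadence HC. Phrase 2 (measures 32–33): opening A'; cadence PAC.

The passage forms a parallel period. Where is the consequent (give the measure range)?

measures 32–33

The antecedent is the phrase ending with the weaker cadence (half cadence, phrase 1) and the consequent the one ending more conclusively (perfect authentic cadence, phrase 2); the consequent is bars 32-33.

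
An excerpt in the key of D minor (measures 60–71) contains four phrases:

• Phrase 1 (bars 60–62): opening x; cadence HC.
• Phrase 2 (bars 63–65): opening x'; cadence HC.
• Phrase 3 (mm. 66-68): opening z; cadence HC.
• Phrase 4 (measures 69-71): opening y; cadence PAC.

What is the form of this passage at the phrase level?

Four phrases in two halves: the first half (bars 60-65) ends with a half cadence, the second (measures 66-71) with a perfect authentic cadence — a large antecedent–consequent pair, i.e. a double period.
Phrase 3 begins with different material from phrase 1, making it contrasting.

contrasting double period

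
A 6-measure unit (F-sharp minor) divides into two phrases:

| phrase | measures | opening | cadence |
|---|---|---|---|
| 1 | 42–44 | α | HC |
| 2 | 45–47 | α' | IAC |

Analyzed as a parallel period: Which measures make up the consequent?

The antecedent is the phrase ending with the weaker cadence (half cadence, phrase 1) and the consequent the one ending more conclusively (imperfect authentic cadence, phrase 2); the consequent is mm. 45–47.

measures 45–47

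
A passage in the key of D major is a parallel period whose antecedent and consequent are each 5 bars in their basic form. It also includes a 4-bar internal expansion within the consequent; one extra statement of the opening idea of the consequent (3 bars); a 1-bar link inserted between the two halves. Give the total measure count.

Basic parallel period: 5 + 5 = 10 bars.
10 (basic form) + 4 (internal expansion) + 3 (extra statement) + 1 (link) = 18.

18 measures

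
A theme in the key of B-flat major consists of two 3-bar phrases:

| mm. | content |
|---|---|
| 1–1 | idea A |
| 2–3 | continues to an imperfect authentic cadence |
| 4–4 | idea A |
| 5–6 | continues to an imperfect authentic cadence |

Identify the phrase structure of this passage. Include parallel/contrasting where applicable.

Both phrases have the same opening (A) and the same cadence (imperfect authentic cadence): the second is a restatement, not a consequent, so this is a repeated phrase rather than a period.

repeated phrase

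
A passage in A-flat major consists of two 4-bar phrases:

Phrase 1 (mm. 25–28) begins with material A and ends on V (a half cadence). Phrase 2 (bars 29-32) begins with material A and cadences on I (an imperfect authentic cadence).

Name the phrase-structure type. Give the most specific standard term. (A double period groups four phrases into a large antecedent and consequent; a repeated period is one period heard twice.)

Phrase 1 ends with a half cadence (weaker) and phrase 2 with an imperfect authentic cadence (stronger): antecedent + consequent = a period.
The two phrases open with the same material (A / A), so the period is parallel.

parallel period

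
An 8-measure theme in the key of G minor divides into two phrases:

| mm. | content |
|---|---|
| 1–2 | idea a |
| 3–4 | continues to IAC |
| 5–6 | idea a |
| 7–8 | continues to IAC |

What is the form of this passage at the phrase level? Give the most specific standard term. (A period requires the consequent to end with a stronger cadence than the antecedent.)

Both phrases have the same opening (a) and the same cadence (imperfect authentic cadence): the second is a restatement, not a consequent, so this is a repeated phrase rather than a period.

repeated phrase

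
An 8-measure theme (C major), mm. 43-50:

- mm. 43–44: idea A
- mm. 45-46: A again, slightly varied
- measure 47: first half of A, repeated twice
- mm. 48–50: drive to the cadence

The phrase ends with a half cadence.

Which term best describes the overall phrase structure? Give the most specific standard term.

Basic idea (mm. 43-44) + its repetition (measures 45–46) form the presentation; fragmentation and cadence (mm. 47-50) form the continuation — the 8-bar whole is a sentence.

sentence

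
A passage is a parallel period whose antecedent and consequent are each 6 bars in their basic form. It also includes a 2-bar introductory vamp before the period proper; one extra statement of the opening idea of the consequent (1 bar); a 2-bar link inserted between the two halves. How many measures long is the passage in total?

17 measures

Basic parallel period: 6 + 6 = 12 bars.
12 (basic form) + 2 (introduction) + 1 (extra statement) + 2 (link) = 17.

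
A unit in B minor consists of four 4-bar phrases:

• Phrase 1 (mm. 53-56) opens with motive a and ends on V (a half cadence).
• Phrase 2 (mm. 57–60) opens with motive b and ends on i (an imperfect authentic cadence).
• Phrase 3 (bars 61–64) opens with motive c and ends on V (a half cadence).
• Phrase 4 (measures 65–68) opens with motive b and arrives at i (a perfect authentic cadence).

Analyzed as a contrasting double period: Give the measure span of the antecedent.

measures 53–60

In a double period the four phrases pair into a large antecedent (phrases 1–2, ending imperfect authentic cadence) and a large consequent (phrases 3–4, ending perfect authentic cadence). The antecedent spans bars 53–60.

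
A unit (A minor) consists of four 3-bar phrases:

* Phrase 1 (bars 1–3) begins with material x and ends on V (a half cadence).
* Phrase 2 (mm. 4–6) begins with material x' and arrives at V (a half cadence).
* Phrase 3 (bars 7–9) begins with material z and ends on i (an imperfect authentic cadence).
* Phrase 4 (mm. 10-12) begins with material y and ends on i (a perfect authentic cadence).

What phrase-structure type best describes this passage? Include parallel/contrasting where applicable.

Four phrases in two halves: the first half (measures 1–6) ends with a half cadence, the second (measures 7–12) with a perfect authentic cadence — a large antecedent–consequent pair, i.e. a double period.
Phrase 3 begins with different material from phrase 1, making it contrasting.

contrasting double period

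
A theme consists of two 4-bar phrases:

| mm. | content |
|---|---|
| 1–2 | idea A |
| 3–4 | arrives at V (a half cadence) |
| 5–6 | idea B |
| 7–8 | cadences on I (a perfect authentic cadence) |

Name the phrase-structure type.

Phrase 1 ends with a half cadence (weaker) and phrase 2 with a perfect authentic cadence (stronger): antecedent + consequent = a period.
The two phrases open with different material (A / B), so the period is contrasting.

contrasting period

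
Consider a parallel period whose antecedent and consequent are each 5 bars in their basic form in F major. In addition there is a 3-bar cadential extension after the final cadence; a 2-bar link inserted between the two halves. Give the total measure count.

15 measures

Basic parallel period: 5 + 5 = 10 bars.
10 (basic form) + 3 (cadential extension) + 2 (link) = 15.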